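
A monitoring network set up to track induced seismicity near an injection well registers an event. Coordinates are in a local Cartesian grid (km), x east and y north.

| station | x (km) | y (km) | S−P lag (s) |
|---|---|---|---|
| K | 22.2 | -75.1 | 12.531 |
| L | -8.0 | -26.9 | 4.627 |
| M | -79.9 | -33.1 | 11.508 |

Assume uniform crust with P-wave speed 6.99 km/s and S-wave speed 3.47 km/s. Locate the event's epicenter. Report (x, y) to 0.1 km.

(-10.3, 4.9)

Distance from S−P lag: d = Δt · v_P v_S / (v_P − v_S) = Δt · (6.99·3.47)/(6.99−3.47) ≈ 6.8907·Δt.
So d_K = 86.35, d_L = 31.88, d_M = 79.30 km.
Circle about each station: (x − 22.2)² + (y + 75.1)² = 86.35²; (x + 8.0)² + (y + 26.9)² = 31.88²; (x + 79.9)² + (y + 33.1)² = 79.30².
Subtracting pairs of circle equations eliminates x²+y² and gives linear equations (the radical axes):
-60.4 x + 96.4 y = 1094.75
-204.2 x + 84.0 y = 2514.60
Solving the 2×2 system: x ≈ -10.3, y ≈ 4.9 km.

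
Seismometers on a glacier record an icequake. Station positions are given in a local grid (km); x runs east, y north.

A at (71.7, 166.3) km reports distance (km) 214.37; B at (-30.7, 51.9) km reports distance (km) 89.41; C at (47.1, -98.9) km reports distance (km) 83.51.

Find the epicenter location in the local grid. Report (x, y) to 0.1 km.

Circle about each station: (x − 71.7)² + (y − 166.3)² = 214.37²; (x + 30.7)² + (y − 51.9)² = 89.41²; (x − 47.1)² + (y + 98.9)² = 83.51².
Subtracting pairs of circle equations eliminates x²+y² and gives linear equations (the radical axes):
-204.8 x − 228.8 y = 8799.87
-49.2 x − 530.4 y = 18183.62
Solving the 2×2 system: x ≈ -5.2, y ≈ -33.8 km.

-5.2 km east, -33.8 km north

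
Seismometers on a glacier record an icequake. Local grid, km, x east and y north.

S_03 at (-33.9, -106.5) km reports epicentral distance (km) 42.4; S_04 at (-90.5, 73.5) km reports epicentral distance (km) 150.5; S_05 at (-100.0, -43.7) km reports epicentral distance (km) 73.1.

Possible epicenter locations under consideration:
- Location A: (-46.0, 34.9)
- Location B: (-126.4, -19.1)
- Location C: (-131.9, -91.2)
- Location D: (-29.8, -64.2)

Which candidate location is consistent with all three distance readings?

For each candidate, compare |candidate − station| to the reported distance:
Location A: residuals S_03 99.5, S_04 91.6, S_05 22.3 → max 99.5 km
Location B: residuals S_03 84.9, S_04 51.2, S_05 37.0 → max 84.9 km
Location C: residuals S_03 56.8, S_04 19.3, S_05 15.9 → max 56.8 km
Location D: residuals S_03 0.1, S_04 0.0, S_05 0.0 → max 0.1 km
Only Location D has all residuals ≈ 0.

Location D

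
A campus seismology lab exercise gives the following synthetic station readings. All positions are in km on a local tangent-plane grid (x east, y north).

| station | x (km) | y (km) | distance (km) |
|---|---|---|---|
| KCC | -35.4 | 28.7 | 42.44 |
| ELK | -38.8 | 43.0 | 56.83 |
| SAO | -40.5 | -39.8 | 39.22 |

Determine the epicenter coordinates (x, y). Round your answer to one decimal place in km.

Circle about each station: (x + 35.4)² + (y − 28.7)² = 42.44²; (x + 38.8)² + (y − 43.0)² = 56.83²; (x + 40.5)² + (y + 39.8)² = 39.22².
Subtracting the KCC equation from the ELK and SAO equations removes the quadratic terms:
-6.8 x + 28.6 y = -150.91
-10.2 x − 137.0 y = 1410.39
Solving the 2×2 system: x ≈ -16.1, y ≈ -9.1 km.

(-16.1, -9.1)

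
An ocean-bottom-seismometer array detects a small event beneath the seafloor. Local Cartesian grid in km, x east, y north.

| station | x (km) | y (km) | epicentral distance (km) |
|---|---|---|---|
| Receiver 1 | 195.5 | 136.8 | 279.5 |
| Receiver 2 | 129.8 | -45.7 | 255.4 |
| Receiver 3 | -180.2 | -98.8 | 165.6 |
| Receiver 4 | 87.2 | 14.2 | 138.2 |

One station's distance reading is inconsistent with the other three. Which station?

Solve using three stations at a time. Using Receiver 1, Receiver 3, Receiver 4 (subtract circle equations pairwise → linear system) gives (x, y) ≈ (-50.7, 4.4).
Distances from that point to each station vs reported:
  Receiver 1: calculated 279.5 vs reported 279.5 → residual 0.0 km
  Receiver 2: calculated 187.3 vs reported 255.4 → residual 68.1 km
  Receiver 3: calculated 165.6 vs reported 165.6 → residual 0.0 km
  Receiver 4: calculated 138.2 vs reported 138.2 → residual 0.0 km
Receiver 1, Receiver 3, Receiver 4 are mutually consistent (residuals ≈ 0); Receiver 2 is off by 68.1 km.

Receiver 2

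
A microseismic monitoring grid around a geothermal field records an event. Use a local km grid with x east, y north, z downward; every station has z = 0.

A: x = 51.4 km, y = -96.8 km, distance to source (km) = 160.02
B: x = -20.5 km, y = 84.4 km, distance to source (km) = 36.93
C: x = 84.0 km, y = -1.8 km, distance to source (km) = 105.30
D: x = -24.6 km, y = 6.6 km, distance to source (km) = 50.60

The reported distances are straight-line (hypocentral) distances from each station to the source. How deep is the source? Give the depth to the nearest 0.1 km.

10.7 km

Each station gives a sphere (x−x_i)² + (y−y_i)² + z² = d_i² (stations at z=0).
Subtracting the A sphere from B and C: z² cancels, leaving linear equations in x and y:
-143.8 x + 362.4 y = 19773.99
65.2 x + 190.0 y = 9565.35
Solving: x ≈ -5.703, y ≈ 52.301 km (keep extra digits for the depth step; rounded: -5.7, 52.3).
Then from the A sphere: z² = 160.02² − (x − 51.4)² − (y + 96.8)² with x = -5.703, y = 52.301, so z ≈ 10.702 ≈ 10.7 km.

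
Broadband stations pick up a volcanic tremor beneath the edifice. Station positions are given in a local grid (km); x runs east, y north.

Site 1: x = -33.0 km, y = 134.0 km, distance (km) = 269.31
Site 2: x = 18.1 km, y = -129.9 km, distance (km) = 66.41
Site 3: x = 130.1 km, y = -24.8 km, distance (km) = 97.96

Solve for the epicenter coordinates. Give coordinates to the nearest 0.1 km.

Circle about each station: (x + 33.0)² + (y − 134.0)² = 269.31²; (x − 18.1)² + (y + 129.9)² = 66.41²; (x − 130.1)² + (y + 24.8)² = 97.96².
Subtracting the Site 1 equation from the Site 2 and Site 3 equations removes the quadratic terms:
102.2 x − 527.8 y = 66274.21
326.2 x − 317.6 y = 61427.76
Solving the 2×2 system: x ≈ 81.4, y ≈ -109.8 km.

(81.4, -109.8)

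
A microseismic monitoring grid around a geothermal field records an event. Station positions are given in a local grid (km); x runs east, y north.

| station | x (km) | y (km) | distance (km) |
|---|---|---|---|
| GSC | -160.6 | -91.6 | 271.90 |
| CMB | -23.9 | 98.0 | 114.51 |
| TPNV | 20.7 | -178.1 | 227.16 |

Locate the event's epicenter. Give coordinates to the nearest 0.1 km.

76.1 km east, 42.2 km north

Circle about each station: (x + 160.6)² + (y + 91.6)² = 271.90²; (x + 23.9)² + (y − 98.0)² = 114.51²; (x − 20.7)² + (y + 178.1)² = 227.16².
Subtracting the GSC equation from the CMB and TPNV equations removes the quadratic terms:
273.4 x + 379.2 y = 36809.36
362.6 x − 173.0 y = 20293.12
Solving the 2×2 system: x ≈ 76.1, y ≈ 42.2 km.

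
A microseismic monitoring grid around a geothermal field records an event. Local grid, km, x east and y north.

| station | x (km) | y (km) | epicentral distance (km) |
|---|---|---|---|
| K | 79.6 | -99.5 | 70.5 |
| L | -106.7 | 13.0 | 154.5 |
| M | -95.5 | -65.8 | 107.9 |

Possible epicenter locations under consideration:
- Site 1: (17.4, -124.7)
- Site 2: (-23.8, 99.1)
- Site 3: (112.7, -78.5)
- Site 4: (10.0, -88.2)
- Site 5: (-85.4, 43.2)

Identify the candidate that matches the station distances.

For each candidate, compare |candidate − station| to the reported distance:
Site 1: residuals K 3.4, L 30.9, M 19.4 → max 30.9 km
Site 2: residuals K 153.4, L 35.0, M 71.9 → max 153.4 km
Site 3: residuals K 31.3, L 83.2, M 100.7 → max 100.7 km
Site 4: residuals K 0.0, L 0.0, M 0.0 → max 0.0 km
Site 5: residuals K 147.6, L 117.5, M 1.6 → max 147.6 km
Only Site 4 has all residuals ≈ 0.

Site 4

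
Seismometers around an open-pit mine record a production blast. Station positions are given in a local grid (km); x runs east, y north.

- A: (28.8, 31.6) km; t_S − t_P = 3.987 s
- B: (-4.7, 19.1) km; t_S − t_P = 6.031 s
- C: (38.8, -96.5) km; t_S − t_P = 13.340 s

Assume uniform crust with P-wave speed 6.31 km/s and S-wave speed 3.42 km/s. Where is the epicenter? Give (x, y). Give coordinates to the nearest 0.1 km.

Distance from S−P lag: d = Δt · v_P v_S / (v_P − v_S) = Δt · (6.31·3.42)/(6.31−3.42) ≈ 7.4672·Δt.
So d_A = 29.77, d_B = 45.03, d_C = 99.61 km.
Circle about each station: (x − 28.8)² + (y − 31.6)² = 29.77²; (x + 4.7)² + (y − 19.1)² = 45.03²; (x − 38.8)² + (y + 96.5)² = 99.61².
Subtracting pairs of circle equations eliminates x²+y² and gives linear equations (the radical axes):
-67.0 x − 25.0 y = -2582.55
20.0 x − 256.2 y = -46.21
Solving the 2×2 system: x ≈ 37.4, y ≈ 3.1 km.
Check against A (with the unrounded x, y): √((x − 28.8)²+(y − 31.6)²) = 29.77 ≈ 29.77 km. ✓

(37.4, 3.1)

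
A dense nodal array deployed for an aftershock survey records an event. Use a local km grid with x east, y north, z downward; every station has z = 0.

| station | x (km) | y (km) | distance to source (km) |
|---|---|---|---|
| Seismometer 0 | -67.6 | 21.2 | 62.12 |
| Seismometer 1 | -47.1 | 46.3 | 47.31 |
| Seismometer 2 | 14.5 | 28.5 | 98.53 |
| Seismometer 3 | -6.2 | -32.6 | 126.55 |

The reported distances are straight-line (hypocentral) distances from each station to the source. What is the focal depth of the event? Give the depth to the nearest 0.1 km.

Each station gives a sphere (x−x_i)² + (y−y_i)² + z² = d_i² (stations at z=0).
Subtracting the Seismometer 0 sphere from Seismometer 1 and Seismometer 2: z² cancels, leaving linear equations in x and y:
41.0 x + 50.2 y = 963.56
164.2 x + 14.6 y = -9845.97
Solving: x ≈ -66.499, y ≈ 73.506 km (keep extra digits for the depth step; rounded: -66.5, 73.5).
Then from the Seismometer 0 sphere: z² = 62.12² − (x + 67.6)² − (y − 21.2)² with x = -66.499, y = 73.506, so z ≈ 33.493 ≈ 33.5 km.
Check against Seismometer 3 (with the unrounded solution): distance 126.56 ≈ 126.55 km. ✓

depth ≈ 33.5 km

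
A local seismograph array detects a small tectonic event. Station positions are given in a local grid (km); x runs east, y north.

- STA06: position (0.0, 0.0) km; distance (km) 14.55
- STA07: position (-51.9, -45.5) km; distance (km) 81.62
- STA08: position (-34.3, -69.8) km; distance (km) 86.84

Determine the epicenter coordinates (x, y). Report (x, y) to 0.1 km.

Circle about each station: x² + y² = 14.55²; (x + 51.9)² + (y + 45.5)² = 81.62²; (x + 34.3)² + (y + 69.8)² = 86.84².
Subtracting pairs of circle equations eliminates x²+y² and gives linear equations (the radical axes):
-103.8 x − 91.0 y = -1686.26
-68.6 x − 139.6 y = -1280.95
Solving the 2×2 system: x ≈ 14.4, y ≈ 2.1 km.

x ≈ 14.4 km, y ≈ 2.1 km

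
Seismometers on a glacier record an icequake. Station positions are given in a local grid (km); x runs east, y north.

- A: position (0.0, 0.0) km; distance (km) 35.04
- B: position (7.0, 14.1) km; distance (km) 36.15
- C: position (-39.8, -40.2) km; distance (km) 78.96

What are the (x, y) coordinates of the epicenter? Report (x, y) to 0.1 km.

Circle about each station: x² + y² = 35.04²; (x − 7.0)² + (y − 14.1)² = 36.15²; (x + 39.8)² + (y + 40.2)² = 78.96².
Subtracting pairs of circle equations eliminates x²+y² and gives linear equations (the radical axes):
14.0 x + 28.2 y = 168.79
-79.6 x − 80.4 y = -1806.80
Solving the 2×2 system: x ≈ 33.4, y ≈ -10.6 km.

x ≈ 33.4 km, y ≈ -10.6 km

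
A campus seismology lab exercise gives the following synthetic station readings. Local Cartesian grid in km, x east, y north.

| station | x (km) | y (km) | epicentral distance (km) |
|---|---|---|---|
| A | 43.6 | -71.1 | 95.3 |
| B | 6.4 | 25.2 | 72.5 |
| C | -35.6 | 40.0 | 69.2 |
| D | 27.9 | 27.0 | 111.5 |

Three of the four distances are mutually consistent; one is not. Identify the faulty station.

Solve using three stations at a time. Using A, B, C (subtract circle equations pairwise → linear system) gives (x, y) ≈ (-41.8, -28.9).
Distances from that point to each station vs reported:
  A: calculated 95.3 vs reported 95.3 → residual 0.0 km
  B: calculated 72.5 vs reported 72.5 → residual 0.0 km
  C: calculated 69.2 vs reported 69.2 → residual 0.0 km
  D: calculated 89.4 vs reported 111.5 → residual 22.1 km
A, B, C are mutually consistent (residuals ≈ 0); D is off by 22.1 km.

D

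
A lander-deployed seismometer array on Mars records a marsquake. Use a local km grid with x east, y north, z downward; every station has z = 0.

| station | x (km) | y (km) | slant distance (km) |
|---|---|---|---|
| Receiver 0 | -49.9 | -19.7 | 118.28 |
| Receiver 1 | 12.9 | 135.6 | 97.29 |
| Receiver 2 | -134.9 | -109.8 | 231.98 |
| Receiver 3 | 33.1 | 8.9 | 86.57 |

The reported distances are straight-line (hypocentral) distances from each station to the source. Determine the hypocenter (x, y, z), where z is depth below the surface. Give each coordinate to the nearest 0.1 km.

x ≈ 7.5 km, y ≈ 62.0 km, depth ≈ 63.4 km

Each station gives a sphere (x−x_i)² + (y−y_i)² + z² = d_i² (stations at z=0).
Subtracting the Receiver 0 sphere from Receiver 1 and Receiver 2: z² cancels, leaving linear equations in x and y:
125.6 x + 310.6 y = 20200.48
-170.0 x − 180.2 y = -12448.61
Solving: x ≈ 7.505, y ≈ 62.002 km (keep extra digits for the depth step; rounded: 7.5, 62.0).
Then from the Receiver 0 sphere: z² = 118.28² − (x + 49.9)² − (y + 19.7)² with x = 7.505, y = 62.002, so z ≈ 63.400 ≈ 63.4 km.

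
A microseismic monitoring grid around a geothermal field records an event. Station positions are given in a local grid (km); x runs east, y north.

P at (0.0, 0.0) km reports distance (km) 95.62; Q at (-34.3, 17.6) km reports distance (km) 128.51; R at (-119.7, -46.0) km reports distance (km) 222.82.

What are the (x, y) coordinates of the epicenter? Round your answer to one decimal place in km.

Circle about each station: x² + y² = 95.62²; (x + 34.3)² + (y − 17.6)² = 128.51²; (x + 119.7)² + (y + 46.0)² = 222.82².
Subtracting the P equation from the Q and R equations removes the quadratic terms:
-68.6 x + 35.2 y = -5885.39
-239.4 x − 92.0 y = -24061.48
Solving the 2×2 system: x ≈ 94.2, y ≈ 16.4 km.

94.2 km east, 16.4 km north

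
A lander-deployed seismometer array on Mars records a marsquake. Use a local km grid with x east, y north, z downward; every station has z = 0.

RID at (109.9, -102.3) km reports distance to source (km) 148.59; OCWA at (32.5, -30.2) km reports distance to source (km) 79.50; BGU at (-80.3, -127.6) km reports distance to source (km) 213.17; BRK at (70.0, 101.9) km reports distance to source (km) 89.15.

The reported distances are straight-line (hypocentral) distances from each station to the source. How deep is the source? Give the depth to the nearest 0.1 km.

48.2 km

Each station gives a sphere (x−x_i)² + (y−y_i)² + z² = d_i² (stations at z=0).
Subtracting the RID sphere from OCWA and BGU: z² cancels, leaving linear equations in x and y:
-154.8 x + 144.2 y = -4816.27
-380.4 x − 50.6 y = -23175.91
Solving: x ≈ 57.200, y ≈ 28.005 km (keep extra digits for the depth step; rounded: 57.2, 28.0).
Then from the RID sphere: z² = 148.59² − (x − 109.9)² − (y + 102.3)² with x = 57.200, y = 28.005, so z ≈ 48.190 ≈ 48.2 km.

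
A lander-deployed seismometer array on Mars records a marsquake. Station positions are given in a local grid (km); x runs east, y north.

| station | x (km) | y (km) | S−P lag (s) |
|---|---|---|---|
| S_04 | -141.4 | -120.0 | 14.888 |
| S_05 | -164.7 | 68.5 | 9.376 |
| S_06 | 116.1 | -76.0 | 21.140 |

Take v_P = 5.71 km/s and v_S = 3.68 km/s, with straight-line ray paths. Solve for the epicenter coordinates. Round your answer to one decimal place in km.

-79.9 km east, 21.3 km north

Distance from S−P lag: d = Δt · v_P v_S / (v_P − v_S) = Δt · (5.71·3.68)/(5.71−3.68) ≈ 10.3511·Δt.
So d_S_04 = 154.11, d_S_05 = 97.05, d_S_06 = 218.82 km.
Circle about each station: (x + 141.4)² + (y + 120.0)² = 154.11²; (x + 164.7)² + (y − 68.5)² = 97.05²; (x − 116.1)² + (y + 76.0)² = 218.82².
Subtracting pairs of circle equations eliminates x²+y² and gives linear equations (the radical axes):
-46.6 x + 377.0 y = 11755.57
515.0 x + 88.0 y = -39271.05
Solving the 2×2 system: x ≈ -79.9, y ≈ 21.3 km.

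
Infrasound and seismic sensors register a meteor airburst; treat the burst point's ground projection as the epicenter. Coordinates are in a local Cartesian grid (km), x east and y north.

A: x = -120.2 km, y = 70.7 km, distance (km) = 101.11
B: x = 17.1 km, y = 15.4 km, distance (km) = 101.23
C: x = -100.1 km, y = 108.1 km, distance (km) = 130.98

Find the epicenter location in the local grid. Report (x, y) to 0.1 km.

-77.4 km east, -20.9 km north

Circle about each station: (x + 120.2)² + (y − 70.7)² = 101.11²; (x − 17.1)² + (y − 15.4)² = 101.23²; (x + 100.1)² + (y − 108.1)² = 130.98².
Subtracting the A equation from the B and C equations removes the quadratic terms:
274.6 x − 110.6 y = -18941.24
40.2 x + 74.8 y = -4673.44
Solving the 2×2 system: x ≈ -77.4, y ≈ -20.9 km.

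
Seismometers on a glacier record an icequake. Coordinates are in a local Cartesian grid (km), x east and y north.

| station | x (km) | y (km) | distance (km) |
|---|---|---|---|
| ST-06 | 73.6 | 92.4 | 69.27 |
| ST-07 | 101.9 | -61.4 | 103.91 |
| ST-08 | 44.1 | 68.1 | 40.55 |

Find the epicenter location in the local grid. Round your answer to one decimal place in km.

Circle about each station: (x − 73.6)² + (y − 92.4)² = 69.27²; (x − 101.9)² + (y + 61.4)² = 103.91²; (x − 44.1)² + (y − 68.1)² = 40.55².
Subtracting the ST-06 equation from the ST-07 and ST-08 equations removes the quadratic terms:
56.6 x − 307.6 y = -5800.11
-59.0 x − 48.6 y = -4218.27
Solving the 2×2 system: x ≈ 48.6, y ≈ 27.8 km.

48.6 km east, 27.8 km north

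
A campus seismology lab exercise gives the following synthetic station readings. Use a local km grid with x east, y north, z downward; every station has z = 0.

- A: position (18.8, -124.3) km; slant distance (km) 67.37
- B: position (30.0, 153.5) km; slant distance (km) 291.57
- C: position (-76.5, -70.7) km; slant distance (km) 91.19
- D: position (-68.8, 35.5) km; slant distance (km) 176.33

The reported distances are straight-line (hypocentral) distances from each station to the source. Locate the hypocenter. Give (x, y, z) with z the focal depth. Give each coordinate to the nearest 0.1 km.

Each station gives a sphere (x−x_i)² + (y−y_i)² + z² = d_i² (stations at z=0).
Subtracting the A sphere from B and C: z² cancels, leaving linear equations in x and y:
22.4 x + 555.6 y = -71816.03
-190.6 x + 107.2 y = -8730.09
Solving: x ≈ -26.300, y ≈ -128.198 km (keep extra digits for the depth step; rounded: -26.3, -128.2).
Then from the A sphere: z² = 67.37² − (x − 18.8)² − (y + 124.3)² with x = -26.300, y = -128.198, so z ≈ 49.895 ≈ 49.9 km.

x ≈ -26.3 km, y ≈ -128.2 km, depth ≈ 49.9 km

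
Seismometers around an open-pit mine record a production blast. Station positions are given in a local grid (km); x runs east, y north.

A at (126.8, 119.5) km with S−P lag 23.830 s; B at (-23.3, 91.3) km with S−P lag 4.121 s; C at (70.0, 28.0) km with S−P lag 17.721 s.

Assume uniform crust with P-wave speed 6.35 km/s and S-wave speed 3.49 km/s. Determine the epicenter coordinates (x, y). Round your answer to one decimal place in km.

x ≈ -54.7 km, y ≈ 85.5 km

Distance from S−P lag: d = Δt · v_P v_S / (v_P − v_S) = Δt · (6.35·3.49)/(6.35−3.49) ≈ 7.7488·Δt.
So d_A = 184.65, d_B = 31.93, d_C = 137.32 km.
Circle about each station: (x − 126.8)² + (y − 119.5)² = 184.65²; (x + 23.3)² + (y − 91.3)² = 31.93²; (x − 70.0)² + (y − 28.0)² = 137.32².
Subtracting pairs of circle equations eliminates x²+y² and gives linear equations (the radical axes):
-300.2 x − 56.4 y = 11596.19
-113.6 x − 183.0 y = -9435.65
Solving the 2×2 system: x ≈ -54.7, y ≈ 85.5 km.
Check against A (with the unrounded x, y): √((x − 126.8)²+(y − 119.5)²) = 184.65 ≈ 184.65 km. ✓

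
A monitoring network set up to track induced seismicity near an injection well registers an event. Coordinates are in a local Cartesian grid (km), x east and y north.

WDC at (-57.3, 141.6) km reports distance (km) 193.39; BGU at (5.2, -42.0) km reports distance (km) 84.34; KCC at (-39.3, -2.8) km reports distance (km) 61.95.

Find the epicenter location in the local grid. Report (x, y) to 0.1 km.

Circle about each station: (x + 57.3)² + (y − 141.6)² = 193.39²; (x − 5.2)² + (y + 42.0)² = 84.34²; (x + 39.3)² + (y + 2.8)² = 61.95².
Subtracting the WDC equation from the BGU and KCC equations removes the quadratic terms:
125.0 x − 367.2 y = 8743.65
36.0 x − 288.8 y = 11780.37
Solving the 2×2 system: x ≈ -78.7, y ≈ -50.6 km.
Check against WDC (with the unrounded x, y): √((x + 57.3)²+(y − 141.6)²) = 193.39 ≈ 193.39 km. ✓

x ≈ -78.7 km, y ≈ -50.6 km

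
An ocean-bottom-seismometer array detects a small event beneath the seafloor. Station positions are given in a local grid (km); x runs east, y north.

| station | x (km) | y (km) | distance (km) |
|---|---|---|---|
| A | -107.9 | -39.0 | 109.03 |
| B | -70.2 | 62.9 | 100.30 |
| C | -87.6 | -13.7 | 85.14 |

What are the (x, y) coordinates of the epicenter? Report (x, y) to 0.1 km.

Circle about each station: (x + 107.9)² + (y + 39.0)² = 109.03²; (x + 70.2)² + (y − 62.9)² = 100.30²; (x + 87.6)² + (y + 13.7)² = 85.14².
Subtracting pairs of circle equations eliminates x²+y² and gives linear equations (the radical axes):
75.4 x + 203.8 y = -2451.51
40.6 x + 50.6 y = -663.24
Solving the 2×2 system: x ≈ -2.5, y ≈ -11.1 km.
Check against A (with the unrounded x, y): √((x + 107.9)²+(y + 39.0)²) = 109.03 ≈ 109.03 km. ✓

x ≈ -2.5 km, y ≈ -11.1 km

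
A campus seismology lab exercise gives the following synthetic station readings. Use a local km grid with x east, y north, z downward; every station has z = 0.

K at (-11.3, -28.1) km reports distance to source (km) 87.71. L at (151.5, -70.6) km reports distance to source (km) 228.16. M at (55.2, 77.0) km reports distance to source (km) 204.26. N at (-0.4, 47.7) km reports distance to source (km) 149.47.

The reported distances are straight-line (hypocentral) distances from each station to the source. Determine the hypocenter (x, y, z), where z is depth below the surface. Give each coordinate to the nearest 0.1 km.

Each station gives a sphere (x−x_i)² + (y−y_i)² + z² = d_i² (stations at z=0).
Subtracting the K sphere from L and M: z² cancels, leaving linear equations in x and y:
325.6 x − 85.0 y = -17344.63
133.0 x + 210.2 y = -25970.36
Solving: x ≈ -73.399, y ≈ -77.109 km (keep extra digits for the depth step; rounded: -73.4, -77.1).
Then from the K sphere: z² = 87.71² − (x + 11.3)² − (y + 28.1)² with x = -73.399, y = -77.109, so z ≈ 37.880 ≈ 37.9 km.

x ≈ -73.4 km, y ≈ -77.1 km, depth ≈ 37.9 km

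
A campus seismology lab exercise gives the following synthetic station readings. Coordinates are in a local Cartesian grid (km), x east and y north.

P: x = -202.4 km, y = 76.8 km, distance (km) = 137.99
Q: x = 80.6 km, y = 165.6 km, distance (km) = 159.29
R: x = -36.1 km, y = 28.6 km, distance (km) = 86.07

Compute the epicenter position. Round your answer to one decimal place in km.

Circle about each station: (x + 202.4)² + (y − 76.8)² = 137.99²; (x − 80.6)² + (y − 165.6)² = 159.29²; (x + 36.1)² + (y − 28.6)² = 86.07².
Subtracting the P equation from the Q and R equations removes the quadratic terms:
566.0 x + 177.6 y = -19276.34
332.6 x − 96.4 y = -33109.63
Solving the 2×2 system: x ≈ -68.1, y ≈ 108.5 km.

-68.1 km east, 108.5 km north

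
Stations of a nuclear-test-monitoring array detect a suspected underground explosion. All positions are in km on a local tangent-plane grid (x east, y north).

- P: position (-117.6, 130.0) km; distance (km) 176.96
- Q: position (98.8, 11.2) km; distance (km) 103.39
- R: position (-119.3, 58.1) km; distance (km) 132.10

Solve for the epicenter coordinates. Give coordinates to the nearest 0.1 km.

Circle about each station: (x + 117.6)² + (y − 130.0)² = 176.96²; (x − 98.8)² + (y − 11.2)² = 103.39²; (x + 119.3)² + (y − 58.1)² = 132.10².
Subtracting pairs of circle equations eliminates x²+y² and gives linear equations (the radical axes):
432.8 x − 237.6 y = -217.53
-3.4 x − 143.8 y = 742.77
Solving the 2×2 system: x ≈ -3.3, y ≈ -5.1 km.
Check against P (with the unrounded x, y): √((x + 117.6)²+(y − 130.0)²) = 176.96 ≈ 176.96 km. ✓

(-3.3, -5.1)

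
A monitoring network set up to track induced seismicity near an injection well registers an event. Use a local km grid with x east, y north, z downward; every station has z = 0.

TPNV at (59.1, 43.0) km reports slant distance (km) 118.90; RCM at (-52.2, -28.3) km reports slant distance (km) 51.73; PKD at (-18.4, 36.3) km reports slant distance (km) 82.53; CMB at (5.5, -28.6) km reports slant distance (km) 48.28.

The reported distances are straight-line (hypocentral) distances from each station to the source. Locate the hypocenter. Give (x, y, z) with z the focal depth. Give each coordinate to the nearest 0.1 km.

x ≈ -20.4 km, y ≈ -35.8 km, depth ≈ 40.1 km

Each station gives a sphere (x−x_i)² + (y−y_i)² + z² = d_i² (stations at z=0).
Subtracting the TPNV sphere from RCM and PKD: z² cancels, leaving linear equations in x and y:
-222.6 x − 142.6 y = 9645.14
-155.0 x − 13.4 y = 3640.45
Solving: x ≈ -20.391, y ≈ -35.807 km (keep extra digits for the depth step; rounded: -20.4, -35.8).
Then from the TPNV sphere: z² = 118.90² − (x − 59.1)² − (y − 43.0)² with x = -20.391, y = -35.807, so z ≈ 40.098 ≈ 40.1 km.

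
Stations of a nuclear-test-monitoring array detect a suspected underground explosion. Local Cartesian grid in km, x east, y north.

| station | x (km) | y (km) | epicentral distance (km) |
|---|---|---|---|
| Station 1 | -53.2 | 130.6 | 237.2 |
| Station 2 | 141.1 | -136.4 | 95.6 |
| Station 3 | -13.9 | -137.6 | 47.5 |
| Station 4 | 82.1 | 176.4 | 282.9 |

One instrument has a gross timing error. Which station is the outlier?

Solve using three stations at a time. Using Station 1, Station 3, Station 4 (subtract circle equations pairwise → linear system) gives (x, y) ≈ (11.6, -97.6).
Distances from that point to each station vs reported:
  Station 1: calculated 237.2 vs reported 237.2 → residual 0.0 km
  Station 2: calculated 135.2 vs reported 95.6 → residual 39.6 km
  Station 3: calculated 47.5 vs reported 47.5 → residual 0.0 km
  Station 4: calculated 282.9 vs reported 282.9 → residual 0.0 km
Station 1, Station 3, Station 4 are mutually consistent (residuals ≈ 0); Station 2 is off by 39.6 km.

Station 2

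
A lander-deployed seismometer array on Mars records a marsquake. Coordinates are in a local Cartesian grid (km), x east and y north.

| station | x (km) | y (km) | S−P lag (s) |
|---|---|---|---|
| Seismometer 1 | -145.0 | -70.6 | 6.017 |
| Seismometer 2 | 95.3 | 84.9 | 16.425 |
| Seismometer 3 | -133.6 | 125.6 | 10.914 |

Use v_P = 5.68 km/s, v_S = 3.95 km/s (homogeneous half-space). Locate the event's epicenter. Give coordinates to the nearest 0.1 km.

(-95.1, -10.6)

Distance from S−P lag: d = Δt · v_P v_S / (v_P − v_S) = Δt · (5.68·3.95)/(5.68−3.95) ≈ 12.9688·Δt.
So d_Seismometer 1 = 78.03, d_Seismometer 2 = 213.01, d_Seismometer 3 = 141.54 km.
Circle about each station: (x + 145.0)² + (y + 70.6)² = 78.03²; (x − 95.3)² + (y − 84.9)² = 213.01²; (x + 133.6)² + (y − 125.6)² = 141.54².
Subtracting the Seismometer 1 equation from the Seismometer 2 and Seismometer 3 equations removes the quadratic terms:
480.6 x + 311.0 y = -49003.84
22.8 x + 392.4 y = -6329.93
Solving the 2×2 system: x ≈ -95.1, y ≈ -10.6 km.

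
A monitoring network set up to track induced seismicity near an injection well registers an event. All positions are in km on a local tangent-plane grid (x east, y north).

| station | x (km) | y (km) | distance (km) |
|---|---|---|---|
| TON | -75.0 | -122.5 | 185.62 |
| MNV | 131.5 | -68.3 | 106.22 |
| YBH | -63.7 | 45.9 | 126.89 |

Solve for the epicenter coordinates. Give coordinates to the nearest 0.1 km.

Circle about each station: (x + 75.0)² + (y + 122.5)² = 185.62²; (x − 131.5)² + (y + 68.3)² = 106.22²; (x + 63.7)² + (y − 45.9)² = 126.89².
Subtracting the TON equation from the MNV and YBH equations removes the quadratic terms:
413.0 x + 108.4 y = 24497.99
22.6 x + 336.8 y = 3886.96
Solving the 2×2 system: x ≈ 57.3, y ≈ 7.7 km.
Check against TON (with the unrounded x, y): √((x + 75.0)²+(y + 122.5)²) = 185.62 ≈ 185.62 km. ✓

x ≈ 57.3 km, y ≈ 7.7 km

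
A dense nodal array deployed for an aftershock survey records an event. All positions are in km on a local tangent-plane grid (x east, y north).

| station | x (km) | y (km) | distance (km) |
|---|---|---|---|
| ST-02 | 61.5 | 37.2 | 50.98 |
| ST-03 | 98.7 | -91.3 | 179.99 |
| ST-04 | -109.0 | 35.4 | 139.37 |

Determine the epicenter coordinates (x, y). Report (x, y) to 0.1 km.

25.2 km east, 73.0 km north

Circle about each station: (x − 61.5)² + (y − 37.2)² = 50.98²; (x − 98.7)² + (y + 91.3)² = 179.99²; (x + 109.0)² + (y − 35.4)² = 139.37².
Subtracting pairs of circle equations eliminates x²+y² and gives linear equations (the radical axes):
74.4 x − 257.0 y = -16886.15
-341.0 x − 3.6 y = -8856.97
Solving the 2×2 system: x ≈ 25.2, y ≈ 73.0 km.
Check against ST-02 (with the unrounded x, y): √((x − 61.5)²+(y − 37.2)²) = 50.98 ≈ 50.98 km. ✓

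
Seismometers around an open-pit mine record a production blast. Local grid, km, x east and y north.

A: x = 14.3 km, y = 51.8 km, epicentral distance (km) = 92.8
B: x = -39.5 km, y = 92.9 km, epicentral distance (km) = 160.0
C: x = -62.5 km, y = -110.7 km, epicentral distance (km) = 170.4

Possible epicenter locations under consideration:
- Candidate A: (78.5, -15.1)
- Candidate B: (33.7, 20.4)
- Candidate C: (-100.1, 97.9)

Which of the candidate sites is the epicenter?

Candidate A

For each candidate, compare |candidate − station| to the reported distance:
Candidate A: residuals A 0.1, B 0.0, C 0.0 → max 0.1 km
Candidate B: residuals A 55.9, B 57.0, C 7.8 → max 57.0 km
Candidate C: residuals A 30.5, B 99.2, C 41.6 → max 99.2 km
Only Candidate A has all residuals ≈ 0.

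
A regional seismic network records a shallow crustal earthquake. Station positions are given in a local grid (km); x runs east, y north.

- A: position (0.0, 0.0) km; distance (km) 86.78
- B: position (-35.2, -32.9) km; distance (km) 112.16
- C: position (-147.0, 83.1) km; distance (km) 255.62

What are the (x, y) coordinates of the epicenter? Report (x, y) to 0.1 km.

76.7 km east, -40.6 km north

Circle about each station: x² + y² = 86.78²; (x + 35.2)² + (y + 32.9)² = 112.16²; (x + 147.0)² + (y − 83.1)² = 255.62².
Subtracting the A equation from the B and C equations removes the quadratic terms:
-70.4 x − 65.8 y = -2727.65
-294.0 x + 166.2 y = -29296.21
Solving the 2×2 system: x ≈ 76.7, y ≈ -40.6 km.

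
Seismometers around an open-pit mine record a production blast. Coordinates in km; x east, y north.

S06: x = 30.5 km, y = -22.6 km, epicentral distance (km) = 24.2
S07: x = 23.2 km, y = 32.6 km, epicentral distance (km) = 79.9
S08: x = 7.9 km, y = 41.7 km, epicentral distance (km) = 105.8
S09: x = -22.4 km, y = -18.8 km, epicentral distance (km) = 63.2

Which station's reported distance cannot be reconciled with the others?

Solve using three stations at a time. Using S06, S07, S09 (subtract circle equations pairwise → linear system) gives (x, y) ≈ (34.4, -46.5).
Distances from that point to each station vs reported:
  S06: calculated 24.2 vs reported 24.2 → residual 0.0 km
  S07: calculated 79.9 vs reported 79.9 → residual 0.0 km
  S08: calculated 92.1 vs reported 105.8 → residual 13.7 km
  S09: calculated 63.2 vs reported 63.2 → residual 0.0 km
S06, S07, S09 are mutually consistent (residuals ≈ 0); S08 is off by 13.7 km.

S08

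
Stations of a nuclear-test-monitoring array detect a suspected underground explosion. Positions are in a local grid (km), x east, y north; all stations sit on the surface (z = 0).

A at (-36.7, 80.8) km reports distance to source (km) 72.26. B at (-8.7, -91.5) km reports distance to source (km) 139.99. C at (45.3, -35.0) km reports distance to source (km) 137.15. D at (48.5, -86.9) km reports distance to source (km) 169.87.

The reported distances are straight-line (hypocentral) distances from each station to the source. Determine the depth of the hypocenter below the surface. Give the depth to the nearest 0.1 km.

depth ≈ 36.8 km

Each station gives a sphere (x−x_i)² + (y−y_i)² + z² = d_i² (stations at z=0).
Subtracting the A sphere from B and C: z² cancels, leaving linear equations in x and y:
56.0 x − 344.6 y = -13803.28
164.0 x − 231.6 y = -18187.05
Solving: x ≈ -70.512, y ≈ 28.597 km (keep extra digits for the depth step; rounded: -70.5, 28.6).
Then from the A sphere: z² = 72.26² − (x + 36.7)² − (y − 80.8)² with x = -70.512, y = 28.597, so z ≈ 36.785 ≈ 36.8 km.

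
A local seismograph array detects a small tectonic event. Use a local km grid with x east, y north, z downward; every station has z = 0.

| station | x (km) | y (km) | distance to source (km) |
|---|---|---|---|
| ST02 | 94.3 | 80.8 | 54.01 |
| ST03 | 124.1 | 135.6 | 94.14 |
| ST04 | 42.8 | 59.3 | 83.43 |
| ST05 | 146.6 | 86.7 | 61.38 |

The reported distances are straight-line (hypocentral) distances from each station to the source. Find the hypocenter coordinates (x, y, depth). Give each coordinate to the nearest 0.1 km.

Each station gives a sphere (x−x_i)² + (y−y_i)² + z² = d_i² (stations at z=0).
Subtracting the ST02 sphere from ST03 and ST04: z² cancels, leaving linear equations in x and y:
59.6 x + 109.6 y = 12421.78
-103.0 x − 43.0 y = -14116.28
Solving: x ≈ 116.091, y ≈ 50.208 km (keep extra digits for the depth step; rounded: 116.1, 50.2).
Then from the ST02 sphere: z² = 54.01² − (x − 94.3)² − (y − 80.8)² with x = 116.091, y = 50.208, so z ≈ 38.812 ≈ 38.8 km.

(116.1, 50.2, 38.8)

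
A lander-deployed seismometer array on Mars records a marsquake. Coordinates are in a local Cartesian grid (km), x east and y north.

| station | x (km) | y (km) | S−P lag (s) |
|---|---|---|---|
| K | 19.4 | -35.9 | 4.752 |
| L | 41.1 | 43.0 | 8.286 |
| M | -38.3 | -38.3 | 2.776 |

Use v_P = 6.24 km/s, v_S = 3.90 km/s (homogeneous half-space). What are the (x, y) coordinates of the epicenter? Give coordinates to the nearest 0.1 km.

Distance from S−P lag: d = Δt · v_P v_S / (v_P − v_S) = Δt · (6.24·3.90)/(6.24−3.90) ≈ 10.4000·Δt.
So d_K = 49.42, d_L = 86.17, d_M = 28.87 km.
Circle about each station: (x − 19.4)² + (y + 35.9)² = 49.42²; (x − 41.1)² + (y − 43.0)² = 86.17²; (x + 38.3)² + (y + 38.3)² = 28.87².
Subtracting the K equation from the L and M equations removes the quadratic terms:
43.4 x + 157.8 y = -3109.89
-115.4 x − 4.8 y = 2877.47
Solving the 2×2 system: x ≈ -24.4, y ≈ -13.0 km.

x ≈ -24.4 km, y ≈ -13.0 km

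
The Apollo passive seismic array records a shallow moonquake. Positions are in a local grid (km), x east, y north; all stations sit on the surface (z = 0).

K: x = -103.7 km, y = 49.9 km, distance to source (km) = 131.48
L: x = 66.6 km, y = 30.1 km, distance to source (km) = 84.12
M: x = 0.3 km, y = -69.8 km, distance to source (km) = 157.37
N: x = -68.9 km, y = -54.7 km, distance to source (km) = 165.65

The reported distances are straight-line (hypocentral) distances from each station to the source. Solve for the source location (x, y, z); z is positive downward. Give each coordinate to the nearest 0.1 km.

Each station gives a sphere (x−x_i)² + (y−y_i)² + z² = d_i² (stations at z=0).
Subtracting the K sphere from L and M: z² cancels, leaving linear equations in x and y:
340.6 x − 39.6 y = 2308.69
208.0 x − 239.4 y = -15849.90
Solving: x ≈ 16.102, y ≈ 80.197 km (keep extra digits for the depth step; rounded: 16.1, 80.2).
Then from the K sphere: z² = 131.48² − (x + 103.7)² − (y − 49.9)² with x = 16.102, y = 80.197, so z ≈ 44.906 ≈ 44.9 km.

(16.1, 80.2, 44.9)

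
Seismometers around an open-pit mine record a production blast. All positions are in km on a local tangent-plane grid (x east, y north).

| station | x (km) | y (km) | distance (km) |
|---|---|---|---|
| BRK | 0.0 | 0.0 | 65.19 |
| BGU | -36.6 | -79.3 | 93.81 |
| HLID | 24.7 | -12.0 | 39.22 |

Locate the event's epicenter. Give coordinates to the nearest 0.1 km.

49.6 km east, -42.3 km north

Circle about each station: x² + y² = 65.19²; (x + 36.6)² + (y + 79.3)² = 93.81²; (x − 24.7)² + (y + 12.0)² = 39.22².
Subtracting the BRK equation from the BGU and HLID equations removes the quadratic terms:
-73.2 x − 158.6 y = 3077.47
49.4 x − 24.0 y = 3465.62
Solving the 2×2 system: x ≈ 49.6, y ≈ -42.3 km.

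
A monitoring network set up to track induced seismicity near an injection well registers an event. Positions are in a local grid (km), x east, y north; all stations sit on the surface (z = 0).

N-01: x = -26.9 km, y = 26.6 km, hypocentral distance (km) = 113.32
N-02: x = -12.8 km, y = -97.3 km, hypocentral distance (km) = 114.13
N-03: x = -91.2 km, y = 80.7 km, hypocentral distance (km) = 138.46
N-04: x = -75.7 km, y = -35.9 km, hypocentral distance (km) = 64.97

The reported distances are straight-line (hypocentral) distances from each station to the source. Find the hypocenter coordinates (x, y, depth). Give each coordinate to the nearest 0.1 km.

Each station gives a sphere (x−x_i)² + (y−y_i)² + z² = d_i² (stations at z=0).
Subtracting the N-01 sphere from N-02 and N-03: z² cancels, leaving linear equations in x and y:
28.2 x − 247.8 y = 8015.73
-128.6 x + 108.2 y = 7069.01
Solving: x ≈ -90.888, y ≈ -42.691 km (keep extra digits for the depth step; rounded: -90.9, -42.7).
Then from the N-01 sphere: z² = 113.32² − (x + 26.9)² − (y − 26.6)² with x = -90.888, y = -42.691, so z ≈ 62.815 ≈ 62.8 km.

(-90.9, -42.7, 62.8)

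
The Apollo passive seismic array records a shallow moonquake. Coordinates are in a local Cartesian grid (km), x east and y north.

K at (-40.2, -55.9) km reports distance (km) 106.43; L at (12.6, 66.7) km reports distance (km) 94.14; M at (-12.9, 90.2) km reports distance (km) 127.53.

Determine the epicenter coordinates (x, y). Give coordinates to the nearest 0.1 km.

(58.3, -15.6)

Circle about each station: (x + 40.2)² + (y + 55.9)² = 106.43²; (x − 12.6)² + (y − 66.7)² = 94.14²; (x + 12.9)² + (y − 90.2)² = 127.53².
Subtracting pairs of circle equations eliminates x²+y² and gives linear equations (the radical axes):
105.6 x + 245.2 y = 2331.81
54.6 x + 292.2 y = -1374.96
Solving the 2×2 system: x ≈ 58.3, y ≈ -15.6 km.
Check against K (with the unrounded x, y): √((x + 40.2)²+(y + 55.9)²) = 106.43 ≈ 106.43 km. ✓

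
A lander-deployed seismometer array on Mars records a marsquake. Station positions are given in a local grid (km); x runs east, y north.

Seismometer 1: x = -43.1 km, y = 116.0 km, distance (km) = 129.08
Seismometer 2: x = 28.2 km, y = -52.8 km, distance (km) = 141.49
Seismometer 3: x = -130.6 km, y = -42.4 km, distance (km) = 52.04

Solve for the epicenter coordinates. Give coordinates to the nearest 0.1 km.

Circle about each station: (x + 43.1)² + (y − 116.0)² = 129.08²; (x − 28.2)² + (y + 52.8)² = 141.49²; (x + 130.6)² + (y + 42.4)² = 52.04².
Subtracting the Seismometer 1 equation from the Seismometer 2 and Seismometer 3 equations removes the quadratic terms:
142.6 x − 337.6 y = -15088.30
-175.0 x − 316.8 y = 17493.99
Solving the 2×2 system: x ≈ -102.5, y ≈ 1.4 km.

(-102.5, 1.4)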